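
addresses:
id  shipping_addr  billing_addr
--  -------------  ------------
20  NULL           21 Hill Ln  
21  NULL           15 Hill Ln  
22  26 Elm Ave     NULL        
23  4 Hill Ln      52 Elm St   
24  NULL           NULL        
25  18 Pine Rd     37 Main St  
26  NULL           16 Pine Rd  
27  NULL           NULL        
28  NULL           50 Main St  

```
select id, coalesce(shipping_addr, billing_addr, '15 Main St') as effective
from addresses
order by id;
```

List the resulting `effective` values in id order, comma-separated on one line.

21 Hill Ln, 15 Hill Ln, 26 Elm Ave, 4 Hill Ln, 15 Main St, 18 Pine Rd, 16 Pine Rd, 15 Main St, 50 Main St

id=20: shipping_addr=NULL, billing_addr=21 Hill Ln → 21 Hill Ln
id=21: shipping_addr=NULL, billing_addr=15 Hill Ln → 15 Hill Ln
id=22: shipping_addr=26 Elm Ave → 26 Elm Ave
id=23: shipping_addr=4 Hill Ln → 4 Hill Ln
id=24: shipping_addr=NULL, billing_addr=NULL, → literal 15 Main St → 15 Main St
id=25: shipping_addr=18 Pine Rd → 18 Pine Rd
id=26: shipping_addr=NULL, billing_addr=16 Pine Rd → 16 Pine Rd
id=27: shipping_addr=NULL, billing_addr=NULL, → literal 15 Main St → 15 Main St
id=28: shipping_addr=NULL, billing_addr=50 Main St → 50 Main St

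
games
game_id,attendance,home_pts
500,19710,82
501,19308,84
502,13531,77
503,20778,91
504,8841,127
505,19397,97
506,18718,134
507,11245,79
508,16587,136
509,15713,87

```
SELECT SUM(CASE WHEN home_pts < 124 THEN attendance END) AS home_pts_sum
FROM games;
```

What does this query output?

119682

game_id=500: ✓ → 19710
game_id=501: ✓ → 19308
game_id=502: ✓ → 13531
game_id=503: ✓ → 20778
game_id=504: ✗
game_id=505: ✓ → 19397
game_id=506: ✗
game_id=507: ✓ → 11245
game_id=508: ✗
game_id=509: ✓ → 15713
home_pts_sum = 19710 + 19308 + 13531 + 20778 + 19397 + 11245 + 15713 = 119682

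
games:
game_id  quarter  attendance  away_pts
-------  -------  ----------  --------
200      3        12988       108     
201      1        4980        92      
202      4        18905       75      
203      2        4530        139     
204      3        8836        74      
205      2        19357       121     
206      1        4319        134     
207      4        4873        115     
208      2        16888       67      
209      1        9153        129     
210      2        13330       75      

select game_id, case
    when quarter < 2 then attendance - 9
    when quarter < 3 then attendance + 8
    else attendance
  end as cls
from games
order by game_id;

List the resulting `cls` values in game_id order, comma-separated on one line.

game_id=200: ELSE → 12988
game_id=201: quarter < 2 → 4971
game_id=202: ELSE → 18905
game_id=203: quarter < 3 → 4538
game_id=204: ELSE → 8836
game_id=205: quarter < 3 → 19365
game_id=206: quarter < 2 → 4310
game_id=207: ELSE → 4873
game_id=208: quarter < 3 → 16896
game_id=209: quarter < 2 → 9144
game_id=210: quarter < 3 → 13338

12988, 4971, 18905, 4538, 8836, 19365, 4310, 4873, 16896, 9144, 13338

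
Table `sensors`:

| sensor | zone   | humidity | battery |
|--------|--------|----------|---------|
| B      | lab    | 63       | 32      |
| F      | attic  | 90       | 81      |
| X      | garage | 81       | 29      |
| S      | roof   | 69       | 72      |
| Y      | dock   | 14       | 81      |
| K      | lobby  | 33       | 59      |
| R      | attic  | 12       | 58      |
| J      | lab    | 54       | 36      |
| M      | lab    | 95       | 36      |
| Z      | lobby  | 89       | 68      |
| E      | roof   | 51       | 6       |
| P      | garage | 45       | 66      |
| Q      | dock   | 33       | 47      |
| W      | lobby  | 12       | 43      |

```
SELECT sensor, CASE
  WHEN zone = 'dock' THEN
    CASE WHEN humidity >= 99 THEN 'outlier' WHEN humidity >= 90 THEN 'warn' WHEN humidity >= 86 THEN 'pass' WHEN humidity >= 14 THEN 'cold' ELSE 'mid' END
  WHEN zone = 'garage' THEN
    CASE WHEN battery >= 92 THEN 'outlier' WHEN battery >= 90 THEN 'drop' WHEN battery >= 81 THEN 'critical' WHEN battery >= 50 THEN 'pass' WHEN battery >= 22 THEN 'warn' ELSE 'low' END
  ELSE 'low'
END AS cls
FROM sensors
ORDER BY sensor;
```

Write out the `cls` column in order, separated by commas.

sensor=B: zone='lab' → outer ELSE → low
sensor=E: zone='roof' → outer ELSE → low
sensor=F: zone='attic' → outer ELSE → low
sensor=J: zone='lab' → outer ELSE → low
sensor=K: zone='lobby' → outer ELSE → low
sensor=M: zone='lab' → outer ELSE → low
sensor=P: zone='garage' → inner[battery >= 50] → pass
sensor=Q: zone='dock' → inner[humidity >= 14] → cold
sensor=R: zone='attic' → outer ELSE → low
sensor=S: zone='roof' → outer ELSE → low
sensor=W: zone='lobby' → outer ELSE → low
sensor=X: zone='garage' → inner[battery >= 22] → warn
sensor=Y: zone='dock' → inner[humidity >= 14] → cold
sensor=Z: zone='lobby' → outer ELSE → low

low, low, low, low, low, low, pass, cold, low, low, low, warn, cold, low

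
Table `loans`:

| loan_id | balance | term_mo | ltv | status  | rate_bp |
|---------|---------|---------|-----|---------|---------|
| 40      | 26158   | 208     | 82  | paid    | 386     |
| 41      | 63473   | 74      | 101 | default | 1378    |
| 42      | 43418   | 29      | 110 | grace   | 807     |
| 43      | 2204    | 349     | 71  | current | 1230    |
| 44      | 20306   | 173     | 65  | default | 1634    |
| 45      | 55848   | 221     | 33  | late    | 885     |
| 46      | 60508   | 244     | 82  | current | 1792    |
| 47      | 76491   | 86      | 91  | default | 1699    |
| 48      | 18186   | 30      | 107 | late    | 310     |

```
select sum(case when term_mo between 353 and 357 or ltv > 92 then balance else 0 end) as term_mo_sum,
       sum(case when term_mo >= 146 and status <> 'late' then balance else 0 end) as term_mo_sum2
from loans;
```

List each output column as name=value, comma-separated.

[term_mo_sum: term_mo between 353 and 357 or ltv > 92]
loan_id=40: ✗
loan_id=41: ✓ → 63473
loan_id=42: ✓ → 43418
loan_id=43: ✗
loan_id=44: ✗
loan_id=45: ✗
loan_id=46: ✗
loan_id=47: ✗
loan_id=48: ✓ → 18186
term_mo_sum = 63473 + 43418 + 18186 = 125077
—
[term_mo_sum2: term_mo >= 146 and status <> 'late']
loan_id=40: ✓ → 26158
loan_id=41: ✗
loan_id=42: ✗
loan_id=43: ✓ → 2204
loan_id=44: ✓ → 20306
loan_id=45: ✗
loan_id=46: ✓ → 60508
loan_id=47: ✗
loan_id=48: ✗
term_mo_sum2 = 26158 + 2204 + 20306 + 60508 = 109176

term_mo_sum=125077, term_mo_sum2=109176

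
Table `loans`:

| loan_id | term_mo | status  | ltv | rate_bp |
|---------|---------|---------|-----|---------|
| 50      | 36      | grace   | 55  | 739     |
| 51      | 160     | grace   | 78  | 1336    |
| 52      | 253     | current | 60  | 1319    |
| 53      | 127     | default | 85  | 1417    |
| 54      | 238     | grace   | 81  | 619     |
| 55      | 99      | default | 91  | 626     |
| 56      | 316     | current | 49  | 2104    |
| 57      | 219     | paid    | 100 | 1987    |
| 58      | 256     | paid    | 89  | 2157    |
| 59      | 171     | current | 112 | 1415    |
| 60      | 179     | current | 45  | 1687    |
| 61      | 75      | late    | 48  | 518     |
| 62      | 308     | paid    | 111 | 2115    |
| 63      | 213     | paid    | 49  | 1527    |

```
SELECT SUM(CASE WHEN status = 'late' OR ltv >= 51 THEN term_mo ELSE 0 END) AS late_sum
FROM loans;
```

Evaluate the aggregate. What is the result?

loan_id=50: ✓ → 36
loan_id=51: ✓ → 160
loan_id=52: ✓ → 253
loan_id=53: ✓ → 127
loan_id=54: ✓ → 238
loan_id=55: ✓ → 99
loan_id=56: ✗
loan_id=57: ✓ → 219
loan_id=58: ✓ → 256
loan_id=59: ✓ → 171
loan_id=60: ✗
loan_id=61: ✓ → 75
loan_id=62: ✓ → 308
loan_id=63: ✗
late_sum = 36 + 160 + 253 + 127 + 238 + 99 + 219 + 256 + 171 + 75 + 308 = 1942

1942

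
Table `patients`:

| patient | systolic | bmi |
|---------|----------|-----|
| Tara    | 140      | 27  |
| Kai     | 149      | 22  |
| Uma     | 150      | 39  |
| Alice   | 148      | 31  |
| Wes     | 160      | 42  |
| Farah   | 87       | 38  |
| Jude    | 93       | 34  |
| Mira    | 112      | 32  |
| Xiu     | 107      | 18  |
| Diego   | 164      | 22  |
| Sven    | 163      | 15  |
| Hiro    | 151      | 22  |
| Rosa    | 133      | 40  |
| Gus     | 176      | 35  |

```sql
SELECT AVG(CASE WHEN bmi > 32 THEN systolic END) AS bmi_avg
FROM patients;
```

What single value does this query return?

133.1666666667

patient=Tara: ✗
patient=Kai: ✗
patient=Uma: ✓ → 150
patient=Alice: ✗
patient=Wes: ✓ → 160
patient=Farah: ✓ → 87
patient=Jude: ✓ → 93
patient=Mira: ✗
patient=Xiu: ✗
patient=Diego: ✗
patient=Sven: ✗
patient=Hiro: ✗
patient=Rosa: ✓ → 133
patient=Gus: ✓ → 176
bmi_avg = (150 + 160 + 87 + 93 + 133 + 176) / 6 = 133.1666666667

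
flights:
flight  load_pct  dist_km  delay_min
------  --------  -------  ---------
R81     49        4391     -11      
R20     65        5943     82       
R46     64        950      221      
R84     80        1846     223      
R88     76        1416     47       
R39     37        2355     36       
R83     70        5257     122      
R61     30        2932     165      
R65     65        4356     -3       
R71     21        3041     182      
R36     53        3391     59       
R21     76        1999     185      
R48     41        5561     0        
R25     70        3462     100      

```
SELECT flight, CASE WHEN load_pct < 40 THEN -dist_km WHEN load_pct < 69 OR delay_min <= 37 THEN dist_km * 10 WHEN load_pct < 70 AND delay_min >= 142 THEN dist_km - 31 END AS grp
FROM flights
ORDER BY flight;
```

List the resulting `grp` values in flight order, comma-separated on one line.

59430, NULL, NULL, 33910, -2355, 9500, 55610, -2932, 43560, -3041, 43910, NULL, NULL, NULL

flight=R20: load_pct < 69 OR delay_min <= 37 → 59430
flight=R21: (no match → NULL) → NULL
flight=R25: (no match → NULL) → NULL
flight=R36: load_pct < 69 OR delay_min <= 37 → 33910
flight=R39: load_pct < 40 → -2355
flight=R46: load_pct < 69 OR delay_min <= 37 → 9500
flight=R48: load_pct < 69 OR delay_min <= 37 → 55610
flight=R61: load_pct < 40 → -2932
flight=R65: load_pct < 69 OR delay_min <= 37 → 43560
flight=R71: load_pct < 40 → -3041
flight=R81: load_pct < 69 OR delay_min <= 37 → 43910
flight=R83: (no match → NULL) → NULL
flight=R84: (no match → NULL) → NULL
flight=R88: (no match → NULL) → NULL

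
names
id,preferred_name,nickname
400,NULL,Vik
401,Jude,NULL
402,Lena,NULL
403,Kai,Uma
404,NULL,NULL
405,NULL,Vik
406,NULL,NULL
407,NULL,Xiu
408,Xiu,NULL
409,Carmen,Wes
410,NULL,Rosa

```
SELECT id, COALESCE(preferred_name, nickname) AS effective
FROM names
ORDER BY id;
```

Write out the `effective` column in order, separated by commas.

id=400: preferred_name=NULL, nickname=Vik → Vik
id=401: preferred_name=Jude → Jude
id=402: preferred_name=Lena → Lena
id=403: preferred_name=Kai → Kai
id=404: preferred_name=NULL, nickname=NULL (all NULL) → NULL
id=405: preferred_name=NULL, nickname=Vik → Vik
id=406: preferred_name=NULL, nickname=NULL (all NULL) → NULL
id=407: preferred_name=NULL, nickname=Xiu → Xiu
id=408: preferred_name=Xiu → Xiu
id=409: preferred_name=Carmen → Carmen
id=410: preferred_name=NULL, nickname=Rosa → Rosa

Vik, Jude, Lena, Kai, NULL, Vik, NULL, Xiu, Xiu, Carmen, Rosa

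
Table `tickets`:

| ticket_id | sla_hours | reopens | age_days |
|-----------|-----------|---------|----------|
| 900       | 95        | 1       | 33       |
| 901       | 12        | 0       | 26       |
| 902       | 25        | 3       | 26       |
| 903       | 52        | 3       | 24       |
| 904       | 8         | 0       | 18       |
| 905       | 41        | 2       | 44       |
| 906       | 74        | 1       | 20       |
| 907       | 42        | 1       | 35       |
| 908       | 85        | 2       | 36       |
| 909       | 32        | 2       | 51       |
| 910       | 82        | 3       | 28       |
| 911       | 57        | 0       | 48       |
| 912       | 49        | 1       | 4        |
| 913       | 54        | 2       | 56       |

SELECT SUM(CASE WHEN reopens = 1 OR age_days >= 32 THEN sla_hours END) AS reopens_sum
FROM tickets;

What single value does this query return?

ticket_id=900: ✓ → 95
ticket_id=901: ✗
ticket_id=902: ✗
ticket_id=903: ✗
ticket_id=904: ✗
ticket_id=905: ✓ → 41
ticket_id=906: ✓ → 74
ticket_id=907: ✓ → 42
ticket_id=908: ✓ → 85
ticket_id=909: ✓ → 32
ticket_id=910: ✗
ticket_id=911: ✓ → 57
ticket_id=912: ✓ → 49
ticket_id=913: ✓ → 54
reopens_sum = 95 + 41 + 74 + 42 + 85 + 32 + 57 + 49 + 54 = 529

529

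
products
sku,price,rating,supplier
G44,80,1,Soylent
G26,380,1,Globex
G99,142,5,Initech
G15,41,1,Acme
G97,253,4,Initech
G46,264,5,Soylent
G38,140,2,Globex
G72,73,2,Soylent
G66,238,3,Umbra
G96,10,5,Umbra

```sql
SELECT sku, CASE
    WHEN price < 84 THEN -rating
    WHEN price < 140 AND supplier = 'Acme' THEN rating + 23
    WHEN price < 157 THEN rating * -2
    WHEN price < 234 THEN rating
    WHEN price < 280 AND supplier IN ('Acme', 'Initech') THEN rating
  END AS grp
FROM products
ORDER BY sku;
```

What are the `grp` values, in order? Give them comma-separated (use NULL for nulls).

sku=G15: price < 84 → -1
sku=G26: (no match → NULL) → NULL
sku=G38: price < 157 → -4
sku=G44: price < 84 → -1
sku=G46: (no match → NULL) → NULL
sku=G66: (no match → NULL) → NULL
sku=G72: price < 84 → -2
sku=G96: price < 84 → -5
sku=G97: price < 280 AND supplier IN ('Acme', 'Initech') → 4
sku=G99: price < 157 → -10

-1, NULL, -4, -1, NULL, NULL, -2, -5, 4, -10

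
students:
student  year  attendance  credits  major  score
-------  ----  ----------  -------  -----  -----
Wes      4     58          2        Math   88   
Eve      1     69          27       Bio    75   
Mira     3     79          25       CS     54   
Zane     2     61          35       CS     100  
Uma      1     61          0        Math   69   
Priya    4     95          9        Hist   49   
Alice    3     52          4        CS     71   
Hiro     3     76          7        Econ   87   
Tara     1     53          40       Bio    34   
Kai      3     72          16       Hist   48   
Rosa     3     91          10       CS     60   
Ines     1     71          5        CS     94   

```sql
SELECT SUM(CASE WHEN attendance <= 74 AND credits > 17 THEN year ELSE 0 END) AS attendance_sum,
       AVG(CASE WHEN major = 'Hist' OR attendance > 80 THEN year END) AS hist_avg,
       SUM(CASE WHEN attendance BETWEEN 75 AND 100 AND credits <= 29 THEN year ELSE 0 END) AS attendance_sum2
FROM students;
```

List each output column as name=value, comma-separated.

attendance_sum=4, hist_avg=3.3333333333, attendance_sum2=13

[attendance_sum: attendance <= 74 AND credits > 17]
student=Wes: ✗
student=Eve: ✓ → 1
student=Mira: ✗
student=Zane: ✓ → 2
student=Uma: ✗
student=Priya: ✗
student=Alice: ✗
student=Hiro: ✗
student=Tara: ✓ → 1
student=Kai: ✗
student=Rosa: ✗
student=Ines: ✗
attendance_sum = 1 + 2 + 1 = 4
—
[hist_avg: major = 'Hist' OR attendance > 80]
student=Wes: ✗
student=Eve: ✗
student=Mira: ✗
student=Zane: ✗
student=Uma: ✗
student=Priya: ✓ → 4
student=Alice: ✗
student=Hiro: ✗
student=Tara: ✗
student=Kai: ✓ → 3
student=Rosa: ✓ → 3
student=Ines: ✗
hist_avg = (4 + 3 + 3) / 3 = 3.3333333333
—
[attendance_sum2: attendance BETWEEN 75 AND 100 AND credits <= 29]
student=Wes: ✗
student=Eve: ✗
student=Mira: ✓ → 3
student=Zane: ✗
student=Uma: ✗
student=Priya: ✓ → 4
student=Alice: ✗
student=Hiro: ✓ → 3
student=Tara: ✗
student=Kai: ✗
student=Rosa: ✓ → 3
student=Ines: ✗
attendance_sum2 = 3 + 4 + 3 + 3 = 13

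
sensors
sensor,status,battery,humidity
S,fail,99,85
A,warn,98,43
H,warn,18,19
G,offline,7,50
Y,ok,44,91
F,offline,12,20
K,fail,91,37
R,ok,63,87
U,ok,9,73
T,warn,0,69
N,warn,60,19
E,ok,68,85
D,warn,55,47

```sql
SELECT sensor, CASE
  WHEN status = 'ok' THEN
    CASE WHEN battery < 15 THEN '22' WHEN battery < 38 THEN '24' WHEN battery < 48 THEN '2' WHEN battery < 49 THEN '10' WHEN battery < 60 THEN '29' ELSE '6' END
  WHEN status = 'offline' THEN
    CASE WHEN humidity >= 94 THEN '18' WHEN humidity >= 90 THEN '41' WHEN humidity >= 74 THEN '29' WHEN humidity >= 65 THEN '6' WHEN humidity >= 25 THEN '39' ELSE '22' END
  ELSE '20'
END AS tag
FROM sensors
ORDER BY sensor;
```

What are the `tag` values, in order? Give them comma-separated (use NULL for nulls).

20, 20, 6, 22, 39, 20, 20, 20, 6, 20, 20, 22, 2

sensor=A: status='warn' → outer ELSE → 20
sensor=D: status='warn' → outer ELSE → 20
sensor=E: status='ok' → inner[ELSE] → 6
sensor=F: status='offline' → inner[ELSE] → 22
sensor=G: status='offline' → inner[humidity >= 25] → 39
sensor=H: status='warn' → outer ELSE → 20
sensor=K: status='fail' → outer ELSE → 20
sensor=N: status='warn' → outer ELSE → 20
sensor=R: status='ok' → inner[ELSE] → 6
sensor=S: status='fail' → outer ELSE → 20
sensor=T: status='warn' → outer ELSE → 20
sensor=U: status='ok' → inner[battery < 15] → 22
sensor=Y: status='ok' → inner[battery < 48] → 2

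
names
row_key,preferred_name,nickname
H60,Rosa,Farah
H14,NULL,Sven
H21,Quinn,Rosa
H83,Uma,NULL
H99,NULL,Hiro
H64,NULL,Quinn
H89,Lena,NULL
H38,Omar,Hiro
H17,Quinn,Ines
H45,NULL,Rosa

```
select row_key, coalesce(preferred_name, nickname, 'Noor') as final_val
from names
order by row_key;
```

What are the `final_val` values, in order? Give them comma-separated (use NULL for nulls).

row_key=H14: preferred_name=NULL, nickname=Sven → Sven
row_key=H17: preferred_name=Quinn → Quinn
row_key=H21: preferred_name=Quinn → Quinn
row_key=H38: preferred_name=Omar → Omar
row_key=H45: preferred_name=NULL, nickname=Rosa → Rosa
row_key=H60: preferred_name=Rosa → Rosa
row_key=H64: preferred_name=NULL, nickname=Quinn → Quinn
row_key=H83: preferred_name=Uma → Uma
row_key=H89: preferred_name=Lena → Lena
row_key=H99: preferred_name=NULL, nickname=Hiro → Hiro

Sven, Quinn, Quinn, Omar, Rosa, Rosa, Quinn, Uma, Lena, Hiro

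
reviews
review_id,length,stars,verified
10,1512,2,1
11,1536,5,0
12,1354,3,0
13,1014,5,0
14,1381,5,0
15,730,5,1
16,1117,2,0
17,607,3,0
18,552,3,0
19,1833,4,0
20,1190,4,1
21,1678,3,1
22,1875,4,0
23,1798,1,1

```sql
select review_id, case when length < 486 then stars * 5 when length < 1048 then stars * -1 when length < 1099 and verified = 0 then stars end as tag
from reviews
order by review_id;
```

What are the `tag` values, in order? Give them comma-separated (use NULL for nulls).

review_id=10: (no match → NULL) → NULL
review_id=11: (no match → NULL) → NULL
review_id=12: (no match → NULL) → NULL
review_id=13: length < 1048 → -5
review_id=14: (no match → NULL) → NULL
review_id=15: length < 1048 → -5
review_id=16: (no match → NULL) → NULL
review_id=17: length < 1048 → -3
review_id=18: length < 1048 → -3
review_id=19: (no match → NULL) → NULL
review_id=20: (no match → NULL) → NULL
review_id=21: (no match → NULL) → NULL
review_id=22: (no match → NULL) → NULL
review_id=23: (no match → NULL) → NULL

NULL, NULL, NULL, -5, NULL, -5, NULL, -3, -3, NULL, NULL, NULL, NULL, NULL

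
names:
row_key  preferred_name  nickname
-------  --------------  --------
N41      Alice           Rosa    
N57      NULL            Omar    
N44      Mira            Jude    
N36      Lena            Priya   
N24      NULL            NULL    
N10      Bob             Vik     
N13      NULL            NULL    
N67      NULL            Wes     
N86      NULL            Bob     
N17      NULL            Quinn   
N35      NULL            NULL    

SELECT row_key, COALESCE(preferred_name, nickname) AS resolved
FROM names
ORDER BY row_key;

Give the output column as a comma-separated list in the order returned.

Bob, NULL, Quinn, NULL, NULL, Lena, Alice, Mira, Omar, Wes, Bob

row_key=N10: preferred_name=Bob → Bob
row_key=N13: preferred_name=NULL, nickname=NULL (all NULL) → NULL
row_key=N17: preferred_name=NULL, nickname=Quinn → Quinn
row_key=N24: preferred_name=NULL, nickname=NULL (all NULL) → NULL
row_key=N35: preferred_name=NULL, nickname=NULL (all NULL) → NULL
row_key=N36: preferred_name=Lena → Lena
row_key=N41: preferred_name=Alice → Alice
row_key=N44: preferred_name=Mira → Mira
row_key=N57: preferred_name=NULL, nickname=Omar → Omar
row_key=N67: preferred_name=NULL, nickname=Wes → Wes
row_key=N86: preferred_name=NULL, nickname=Bob → Bob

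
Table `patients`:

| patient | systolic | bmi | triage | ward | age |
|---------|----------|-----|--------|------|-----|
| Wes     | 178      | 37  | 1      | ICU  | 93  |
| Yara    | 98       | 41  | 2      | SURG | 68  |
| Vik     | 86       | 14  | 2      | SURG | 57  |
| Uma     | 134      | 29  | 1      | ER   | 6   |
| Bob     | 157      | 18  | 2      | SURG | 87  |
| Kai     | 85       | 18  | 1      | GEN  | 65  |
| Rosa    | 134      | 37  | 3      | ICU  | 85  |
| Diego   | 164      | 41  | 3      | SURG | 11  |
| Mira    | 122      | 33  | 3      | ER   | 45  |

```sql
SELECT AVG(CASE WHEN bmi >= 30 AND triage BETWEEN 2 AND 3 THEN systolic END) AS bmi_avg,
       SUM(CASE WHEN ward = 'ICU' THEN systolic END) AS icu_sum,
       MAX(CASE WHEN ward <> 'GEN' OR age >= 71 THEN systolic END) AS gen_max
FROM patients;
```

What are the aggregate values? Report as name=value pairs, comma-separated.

bmi_avg=129.5, icu_sum=312, gen_max=178

[bmi_avg: bmi >= 30 AND triage BETWEEN 2 AND 3]
patient=Wes: ✗
patient=Yara: ✓ → 98
patient=Vik: ✗
patient=Uma: ✗
patient=Bob: ✗
patient=Kai: ✗
patient=Rosa: ✓ → 134
patient=Diego: ✓ → 164
patient=Mira: ✓ → 122
bmi_avg = (98 + 134 + 164 + 122) / 4 = 129.5
—
[icu_sum: ward = 'ICU']
patient=Wes: ✓ → 178
patient=Yara: ✗
patient=Vik: ✗
patient=Uma: ✗
patient=Bob: ✗
patient=Kai: ✗
patient=Rosa: ✓ → 134
patient=Diego: ✗
patient=Mira: ✗
icu_sum = 178 + 134 = 312
—
[gen_max: ward <> 'GEN' OR age >= 71]
patient=Wes: ✓ → 178
patient=Yara: ✓ → 98
patient=Vik: ✓ → 86
patient=Uma: ✓ → 134
patient=Bob: ✓ → 157
patient=Kai: ✗
patient=Rosa: ✓ → 134
patient=Diego: ✓ → 164
patient=Mira: ✓ → 122
gen_max = MAX(178, 98, 86, 134, 157, 134, 164, 122) = 178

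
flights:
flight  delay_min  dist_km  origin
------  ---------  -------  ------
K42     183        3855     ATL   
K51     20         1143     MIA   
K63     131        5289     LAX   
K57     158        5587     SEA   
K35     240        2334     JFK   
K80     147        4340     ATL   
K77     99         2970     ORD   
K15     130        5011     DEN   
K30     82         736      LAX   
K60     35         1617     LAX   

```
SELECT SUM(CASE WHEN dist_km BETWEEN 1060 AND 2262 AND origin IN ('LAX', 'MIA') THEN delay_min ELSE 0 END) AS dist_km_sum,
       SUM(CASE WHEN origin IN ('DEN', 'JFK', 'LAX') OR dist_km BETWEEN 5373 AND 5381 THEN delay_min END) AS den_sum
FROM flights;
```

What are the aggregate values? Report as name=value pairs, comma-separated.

[dist_km_sum: dist_km BETWEEN 1060 AND 2262 AND origin IN ('LAX', 'MIA')]
flight=K42: ✗
flight=K51: ✓ → 20
flight=K63: ✗
flight=K57: ✗
flight=K35: ✗
flight=K80: ✗
flight=K77: ✗
flight=K15: ✗
flight=K30: ✗
flight=K60: ✓ → 35
dist_km_sum = 20 + 35 = 55
—
[den_sum: origin IN ('DEN', 'JFK', 'LAX') OR dist_km BETWEEN 5373 AND 5381]
flight=K42: ✗
flight=K51: ✗
flight=K63: ✓ → 131
flight=K57: ✗
flight=K35: ✓ → 240
flight=K80: ✗
flight=K77: ✗
flight=K15: ✓ → 130
flight=K30: ✓ → 82
flight=K60: ✓ → 35
den_sum = 131 + 240 + 130 + 82 + 35 = 618

dist_km_sum=55, den_sum=618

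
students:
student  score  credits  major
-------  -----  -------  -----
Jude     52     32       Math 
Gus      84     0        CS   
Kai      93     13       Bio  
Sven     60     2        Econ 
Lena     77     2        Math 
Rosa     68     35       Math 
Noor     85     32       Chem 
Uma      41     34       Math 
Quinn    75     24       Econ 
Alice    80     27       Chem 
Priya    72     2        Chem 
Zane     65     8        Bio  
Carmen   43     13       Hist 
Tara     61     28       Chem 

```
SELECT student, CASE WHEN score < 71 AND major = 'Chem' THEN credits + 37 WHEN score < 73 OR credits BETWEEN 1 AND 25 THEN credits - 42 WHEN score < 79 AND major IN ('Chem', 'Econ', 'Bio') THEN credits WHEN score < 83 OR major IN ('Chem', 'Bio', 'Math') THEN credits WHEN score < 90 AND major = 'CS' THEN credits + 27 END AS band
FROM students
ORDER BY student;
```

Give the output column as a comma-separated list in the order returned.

27, -29, 27, -10, -29, -40, 32, -40, -18, -7, -40, 65, -8, -34

student=Alice: score < 83 OR major IN ('Chem', 'Bio', 'Math') → 27
student=Carmen: score < 73 OR credits BETWEEN 1 AND 25 → -29
student=Gus: score < 90 AND major = 'CS' → 27
student=Jude: score < 73 OR credits BETWEEN 1 AND 25 → -10
student=Kai: score < 73 OR credits BETWEEN 1 AND 25 → -29
student=Lena: score < 73 OR credits BETWEEN 1 AND 25 → -40
student=Noor: score < 83 OR major IN ('Chem', 'Bio', 'Math') → 32
student=Priya: score < 73 OR credits BETWEEN 1 AND 25 → -40
student=Quinn: score < 73 OR credits BETWEEN 1 AND 25 → -18
student=Rosa: score < 73 OR credits BETWEEN 1 AND 25 → -7
student=Sven: score < 73 OR credits BETWEEN 1 AND 25 → -40
student=Tara: score < 71 AND major = 'Chem' → 65
student=Uma: score < 73 OR credits BETWEEN 1 AND 25 → -8
student=Zane: score < 73 OR credits BETWEEN 1 AND 25 → -34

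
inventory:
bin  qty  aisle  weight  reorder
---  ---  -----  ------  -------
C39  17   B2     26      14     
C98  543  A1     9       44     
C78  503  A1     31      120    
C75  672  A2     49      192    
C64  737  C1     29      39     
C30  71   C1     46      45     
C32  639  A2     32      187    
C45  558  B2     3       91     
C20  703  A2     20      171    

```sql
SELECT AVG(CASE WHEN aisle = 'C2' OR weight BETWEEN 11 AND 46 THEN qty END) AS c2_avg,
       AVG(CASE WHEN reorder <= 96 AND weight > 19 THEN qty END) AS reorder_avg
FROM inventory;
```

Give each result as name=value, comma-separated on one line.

[c2_avg: aisle = 'C2' OR weight BETWEEN 11 AND 46]
bin=C39: ✓ → 17
bin=C98: ✗
bin=C78: ✓ → 503
bin=C75: ✗
bin=C64: ✓ → 737
bin=C30: ✓ → 71
bin=C32: ✓ → 639
bin=C45: ✗
bin=C20: ✓ → 703
c2_avg = (17 + 503 + 737 + 71 + 639 + 703) / 6 = 445
—
[reorder_avg: reorder <= 96 AND weight > 19]
bin=C39: ✓ → 17
bin=C98: ✗
bin=C78: ✗
bin=C75: ✗
bin=C64: ✓ → 737
bin=C30: ✓ → 71
bin=C32: ✗
bin=C45: ✗
bin=C20: ✗
reorder_avg = (17 + 737 + 71) / 3 = 275

c2_avg=445, reorder_avg=275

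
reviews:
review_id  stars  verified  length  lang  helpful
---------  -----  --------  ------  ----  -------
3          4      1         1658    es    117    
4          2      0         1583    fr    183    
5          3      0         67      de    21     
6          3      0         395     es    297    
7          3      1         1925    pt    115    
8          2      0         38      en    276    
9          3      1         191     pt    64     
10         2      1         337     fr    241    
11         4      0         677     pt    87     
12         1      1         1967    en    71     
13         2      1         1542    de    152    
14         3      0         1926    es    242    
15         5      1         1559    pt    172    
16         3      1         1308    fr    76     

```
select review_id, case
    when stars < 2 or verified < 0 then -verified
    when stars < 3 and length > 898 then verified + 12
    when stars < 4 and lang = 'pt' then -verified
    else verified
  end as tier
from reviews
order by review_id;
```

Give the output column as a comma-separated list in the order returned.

1, 12, 0, 0, -1, 0, -1, 1, 0, -1, 13, 0, 1, 1

review_id=3: ELSE → 1
review_id=4: stars < 3 and length > 898 → 12
review_id=5: ELSE → 0
review_id=6: ELSE → 0
review_id=7: stars < 4 and lang = 'pt' → -1
review_id=8: ELSE → 0
review_id=9: stars < 4 and lang = 'pt' → -1
review_id=10: ELSE → 1
review_id=11: ELSE → 0
review_id=12: stars < 2 or verified < 0 → -1
review_id=13: stars < 3 and length > 898 → 13
review_id=14: ELSE → 0
review_id=15: ELSE → 1
review_id=16: ELSE → 1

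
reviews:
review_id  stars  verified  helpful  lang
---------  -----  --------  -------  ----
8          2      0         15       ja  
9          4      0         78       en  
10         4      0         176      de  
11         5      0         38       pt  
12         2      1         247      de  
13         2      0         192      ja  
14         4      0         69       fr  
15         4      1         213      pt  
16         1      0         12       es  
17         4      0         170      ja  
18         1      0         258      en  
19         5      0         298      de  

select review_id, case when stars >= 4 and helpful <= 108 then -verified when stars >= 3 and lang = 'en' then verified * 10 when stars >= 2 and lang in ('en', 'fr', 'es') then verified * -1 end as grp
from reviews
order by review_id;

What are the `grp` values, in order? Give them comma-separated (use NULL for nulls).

NULL, 0, NULL, 0, NULL, NULL, 0, NULL, NULL, NULL, NULL, NULL

review_id=8: (no match → NULL) → NULL
review_id=9: stars >= 4 and helpful <= 108 → 0
review_id=10: (no match → NULL) → NULL
review_id=11: stars >= 4 and helpful <= 108 → 0
review_id=12: (no match → NULL) → NULL
review_id=13: (no match → NULL) → NULL
review_id=14: stars >= 4 and helpful <= 108 → 0
review_id=15: (no match → NULL) → NULL
review_id=16: (no match → NULL) → NULL
review_id=17: (no match → NULL) → NULL
review_id=18: (no match → NULL) → NULL
review_id=19: (no match → NULL) → NULL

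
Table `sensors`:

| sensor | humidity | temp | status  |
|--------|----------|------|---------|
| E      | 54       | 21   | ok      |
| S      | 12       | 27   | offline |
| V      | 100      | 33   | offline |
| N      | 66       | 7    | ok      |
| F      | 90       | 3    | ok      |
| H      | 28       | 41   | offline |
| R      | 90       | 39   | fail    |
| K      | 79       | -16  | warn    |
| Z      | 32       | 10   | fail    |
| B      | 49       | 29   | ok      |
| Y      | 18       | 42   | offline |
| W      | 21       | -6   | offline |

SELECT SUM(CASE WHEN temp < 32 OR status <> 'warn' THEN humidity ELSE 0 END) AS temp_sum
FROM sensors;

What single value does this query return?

sensor=E: ✓ → 54
sensor=S: ✓ → 12
sensor=V: ✓ → 100
sensor=N: ✓ → 66
sensor=F: ✓ → 90
sensor=H: ✓ → 28
sensor=R: ✓ → 90
sensor=K: ✓ → 79
sensor=Z: ✓ → 32
sensor=B: ✓ → 49
sensor=Y: ✓ → 18
sensor=W: ✓ → 21
temp_sum = 54 + 12 + 100 + 66 + 90 + 28 + 90 + 79 + 32 + 49 + 18 + 21 = 639

639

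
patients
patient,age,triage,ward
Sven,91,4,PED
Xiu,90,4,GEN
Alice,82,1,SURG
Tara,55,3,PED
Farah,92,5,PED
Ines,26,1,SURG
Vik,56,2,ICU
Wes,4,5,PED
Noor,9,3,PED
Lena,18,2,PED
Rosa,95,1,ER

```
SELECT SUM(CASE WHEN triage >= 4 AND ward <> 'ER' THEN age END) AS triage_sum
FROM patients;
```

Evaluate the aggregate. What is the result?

patient=Sven: ✓ → 91
patient=Xiu: ✓ → 90
patient=Alice: ✗
patient=Tara: ✗
patient=Farah: ✓ → 92
patient=Ines: ✗
patient=Vik: ✗
patient=Wes: ✓ → 4
patient=Noor: ✗
patient=Lena: ✗
patient=Rosa: ✗
triage_sum = 91 + 90 + 92 + 4 = 277

277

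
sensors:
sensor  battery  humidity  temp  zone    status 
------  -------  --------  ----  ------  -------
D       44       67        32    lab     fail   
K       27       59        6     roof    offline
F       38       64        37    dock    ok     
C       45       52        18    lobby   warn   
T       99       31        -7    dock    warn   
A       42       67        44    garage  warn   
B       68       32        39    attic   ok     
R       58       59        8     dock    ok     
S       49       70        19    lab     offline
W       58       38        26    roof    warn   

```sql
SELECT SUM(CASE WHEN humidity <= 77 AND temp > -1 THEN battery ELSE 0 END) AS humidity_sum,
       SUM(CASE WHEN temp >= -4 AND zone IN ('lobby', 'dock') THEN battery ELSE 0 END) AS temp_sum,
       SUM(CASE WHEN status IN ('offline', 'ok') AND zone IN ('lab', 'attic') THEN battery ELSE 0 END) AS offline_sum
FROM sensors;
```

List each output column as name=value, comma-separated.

humidity_sum=429, temp_sum=141, offline_sum=117

[humidity_sum: humidity <= 77 AND temp > -1]
sensor=D: ✓ → 44
sensor=K: ✓ → 27
sensor=F: ✓ → 38
sensor=C: ✓ → 45
sensor=T: ✗
sensor=A: ✓ → 42
sensor=B: ✓ → 68
sensor=R: ✓ → 58
sensor=S: ✓ → 49
sensor=W: ✓ → 58
humidity_sum = 44 + 27 + 38 + 45 + 42 + 68 + 58 + 49 + 58 = 429
—
[temp_sum: temp >= -4 AND zone IN ('lobby', 'dock')]
sensor=D: ✗
sensor=K: ✗
sensor=F: ✓ → 38
sensor=C: ✓ → 45
sensor=T: ✗
sensor=A: ✗
sensor=B: ✗
sensor=R: ✓ → 58
sensor=S: ✗
sensor=W: ✗
temp_sum = 38 + 45 + 58 = 141
—
[offline_sum: status IN ('offline', 'ok') AND zone IN ('lab', 'attic')]
sensor=D: ✗
sensor=K: ✗
sensor=F: ✗
sensor=C: ✗
sensor=T: ✗
sensor=A: ✗
sensor=B: ✓ → 68
sensor=R: ✗
sensor=S: ✓ → 49
sensor=W: ✗
offline_sum = 68 + 49 = 117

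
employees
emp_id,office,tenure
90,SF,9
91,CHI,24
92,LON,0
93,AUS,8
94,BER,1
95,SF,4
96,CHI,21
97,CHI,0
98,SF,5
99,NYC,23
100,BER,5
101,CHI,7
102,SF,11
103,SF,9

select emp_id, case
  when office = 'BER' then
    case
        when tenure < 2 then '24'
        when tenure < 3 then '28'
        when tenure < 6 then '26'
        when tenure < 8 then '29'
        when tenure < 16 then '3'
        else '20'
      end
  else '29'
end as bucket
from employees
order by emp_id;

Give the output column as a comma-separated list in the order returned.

29, 29, 29, 29, 24, 29, 29, 29, 29, 29, 26, 29, 29, 29

emp_id=90: office='SF' → outer ELSE → 29
emp_id=91: office='CHI' → outer ELSE → 29
emp_id=92: office='LON' → outer ELSE → 29
emp_id=93: office='AUS' → outer ELSE → 29
emp_id=94: office='BER' → inner[tenure < 2] → 24
emp_id=95: office='SF' → outer ELSE → 29
emp_id=96: office='CHI' → outer ELSE → 29
emp_id=97: office='CHI' → outer ELSE → 29
emp_id=98: office='SF' → outer ELSE → 29
emp_id=99: office='NYC' → outer ELSE → 29
emp_id=100: office='BER' → inner[tenure < 6] → 26
emp_id=101: office='CHI' → outer ELSE → 29
emp_id=102: office='SF' → outer ELSE → 29
emp_id=103: office='SF' → outer ELSE → 29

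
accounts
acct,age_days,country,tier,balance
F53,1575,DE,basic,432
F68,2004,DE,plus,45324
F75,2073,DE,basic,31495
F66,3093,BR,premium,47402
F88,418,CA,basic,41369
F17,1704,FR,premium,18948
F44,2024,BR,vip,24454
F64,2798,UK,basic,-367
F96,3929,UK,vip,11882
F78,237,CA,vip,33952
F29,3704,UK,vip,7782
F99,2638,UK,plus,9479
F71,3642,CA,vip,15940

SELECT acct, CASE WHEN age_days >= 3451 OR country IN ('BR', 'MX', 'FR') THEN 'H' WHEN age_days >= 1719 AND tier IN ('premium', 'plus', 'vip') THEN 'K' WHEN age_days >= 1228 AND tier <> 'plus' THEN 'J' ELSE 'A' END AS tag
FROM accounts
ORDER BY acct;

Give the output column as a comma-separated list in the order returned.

H, H, H, J, J, H, K, H, J, A, A, H, K

acct=F17: age_days >= 3451 OR country IN ('BR', 'MX', 'FR') → H
acct=F29: age_days >= 3451 OR country IN ('BR', 'MX', 'FR') → H
acct=F44: age_days >= 3451 OR country IN ('BR', 'MX', 'FR') → H
acct=F53: age_days >= 1228 AND tier <> 'plus' → J
acct=F64: age_days >= 1228 AND tier <> 'plus' → J
acct=F66: age_days >= 3451 OR country IN ('BR', 'MX', 'FR') → H
acct=F68: age_days >= 1719 AND tier IN ('premium', 'plus', 'vip') → K
acct=F71: age_days >= 3451 OR country IN ('BR', 'MX', 'FR') → H
acct=F75: age_days >= 1228 AND tier <> 'plus' → J
acct=F78: ELSE → A
acct=F88: ELSE → A
acct=F96: age_days >= 3451 OR country IN ('BR', 'MX', 'FR') → H
acct=F99: age_days >= 1719 AND tier IN ('premium', 'plus', 'vip') → K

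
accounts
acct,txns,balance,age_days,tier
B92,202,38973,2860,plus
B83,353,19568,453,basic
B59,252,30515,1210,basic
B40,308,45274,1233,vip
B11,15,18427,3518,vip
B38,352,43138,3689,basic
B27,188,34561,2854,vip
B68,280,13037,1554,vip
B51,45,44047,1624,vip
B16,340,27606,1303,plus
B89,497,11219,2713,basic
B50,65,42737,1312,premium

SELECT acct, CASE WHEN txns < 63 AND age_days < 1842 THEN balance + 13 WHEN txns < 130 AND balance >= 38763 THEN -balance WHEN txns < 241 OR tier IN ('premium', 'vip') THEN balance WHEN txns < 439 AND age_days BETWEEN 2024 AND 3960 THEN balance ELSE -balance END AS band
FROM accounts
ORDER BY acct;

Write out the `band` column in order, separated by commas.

18427, -27606, 34561, 43138, 45274, -42737, 44060, -30515, 13037, -19568, -11219, 38973

acct=B11: txns < 241 OR tier IN ('premium', 'vip') → 18427
acct=B16: ELSE → -27606
acct=B27: txns < 241 OR tier IN ('premium', 'vip') → 34561
acct=B38: txns < 439 AND age_days BETWEEN 2024 AND 3960 → 43138
acct=B40: txns < 241 OR tier IN ('premium', 'vip') → 45274
acct=B50: txns < 130 AND balance >= 38763 → -42737
acct=B51: txns < 63 AND age_days < 1842 → 44060
acct=B59: ELSE → -30515
acct=B68: txns < 241 OR tier IN ('premium', 'vip') → 13037
acct=B83: ELSE → -19568
acct=B89: ELSE → -11219
acct=B92: txns < 241 OR tier IN ('premium', 'vip') → 38973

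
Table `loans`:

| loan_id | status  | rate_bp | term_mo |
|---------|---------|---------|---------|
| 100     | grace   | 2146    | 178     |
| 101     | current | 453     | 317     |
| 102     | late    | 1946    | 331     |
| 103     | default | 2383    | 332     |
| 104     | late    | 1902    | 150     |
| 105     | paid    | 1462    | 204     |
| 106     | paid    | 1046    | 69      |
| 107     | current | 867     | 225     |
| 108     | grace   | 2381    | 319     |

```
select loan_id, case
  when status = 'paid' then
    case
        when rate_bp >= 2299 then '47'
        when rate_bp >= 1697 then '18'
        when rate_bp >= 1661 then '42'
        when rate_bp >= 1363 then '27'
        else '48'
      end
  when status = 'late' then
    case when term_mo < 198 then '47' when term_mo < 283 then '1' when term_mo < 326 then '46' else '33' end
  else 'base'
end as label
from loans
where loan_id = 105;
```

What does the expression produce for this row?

27

loan_id = 105: status=paid, rate_bp=1462, term_mo=204.
status='paid' → inner[rate_bp >= 1363] → 27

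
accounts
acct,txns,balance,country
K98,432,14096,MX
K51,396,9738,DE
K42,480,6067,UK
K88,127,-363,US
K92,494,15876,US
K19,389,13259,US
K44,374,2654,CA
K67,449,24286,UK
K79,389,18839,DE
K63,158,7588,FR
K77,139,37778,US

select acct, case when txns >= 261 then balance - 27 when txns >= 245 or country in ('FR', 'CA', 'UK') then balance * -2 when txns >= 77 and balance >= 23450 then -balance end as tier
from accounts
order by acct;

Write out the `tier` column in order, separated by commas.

acct=K19: txns >= 261 → 13232
acct=K42: txns >= 261 → 6040
acct=K44: txns >= 261 → 2627
acct=K51: txns >= 261 → 9711
acct=K63: txns >= 245 or country in ('FR', 'CA', 'UK') → -15176
acct=K67: txns >= 261 → 24259
acct=K77: txns >= 77 and balance >= 23450 → -37778
acct=K79: txns >= 261 → 18812
acct=K88: (no match → NULL) → NULL
acct=K92: txns >= 261 → 15849
acct=K98: txns >= 261 → 14069

13232, 6040, 2627, 9711, -15176, 24259, -37778, 18812, NULL, 15849, 14069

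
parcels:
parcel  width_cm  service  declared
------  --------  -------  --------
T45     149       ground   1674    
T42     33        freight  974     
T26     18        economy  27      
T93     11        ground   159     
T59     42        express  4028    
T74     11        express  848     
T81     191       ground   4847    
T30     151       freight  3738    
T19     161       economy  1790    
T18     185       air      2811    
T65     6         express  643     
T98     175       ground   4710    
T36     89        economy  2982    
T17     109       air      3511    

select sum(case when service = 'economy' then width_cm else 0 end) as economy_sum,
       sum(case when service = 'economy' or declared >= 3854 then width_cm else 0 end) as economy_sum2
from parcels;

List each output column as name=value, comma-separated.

[economy_sum: service = 'economy']
parcel=T45: ✗
parcel=T42: ✗
parcel=T26: ✓ → 18
parcel=T93: ✗
parcel=T59: ✗
parcel=T74: ✗
parcel=T81: ✗
parcel=T30: ✗
parcel=T19: ✓ → 161
parcel=T18: ✗
parcel=T65: ✗
parcel=T98: ✗
parcel=T36: ✓ → 89
parcel=T17: ✗
economy_sum = 18 + 161 + 89 = 268
—
[economy_sum2: service = 'economy' or declared >= 3854]
parcel=T45: ✗
parcel=T42: ✗
parcel=T26: ✓ → 18
parcel=T93: ✗
parcel=T59: ✓ → 42
parcel=T74: ✗
parcel=T81: ✓ → 191
parcel=T30: ✗
parcel=T19: ✓ → 161
parcel=T18: ✗
parcel=T65: ✗
parcel=T98: ✓ → 175
parcel=T36: ✓ → 89
parcel=T17: ✗
economy_sum2 = 18 + 42 + 191 + 161 + 175 + 89 = 676

economy_sum=268, economy_sum2=676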